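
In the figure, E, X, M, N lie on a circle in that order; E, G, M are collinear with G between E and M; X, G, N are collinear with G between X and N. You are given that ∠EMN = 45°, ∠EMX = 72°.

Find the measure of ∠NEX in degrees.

1. ∠EXN = 45°  [same arc EN]
2. ∠ENX = 72°  [same arc EX]
3. ∠NEX = 63°  [△EXN]

∠NEX = 63°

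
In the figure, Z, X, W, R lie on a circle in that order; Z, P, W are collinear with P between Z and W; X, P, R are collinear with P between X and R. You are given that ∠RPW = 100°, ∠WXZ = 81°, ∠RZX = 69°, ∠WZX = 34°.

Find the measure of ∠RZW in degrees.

∠RZW = 35°

1. ∠RPZ = 80°  [linear pair at P on ZW]
2. ∠XWZ = 65°  [△ZXW]
3. ∠XRZ = 65°  [same arc ZX]
4. ∠RZW = 35°  [△ZPR]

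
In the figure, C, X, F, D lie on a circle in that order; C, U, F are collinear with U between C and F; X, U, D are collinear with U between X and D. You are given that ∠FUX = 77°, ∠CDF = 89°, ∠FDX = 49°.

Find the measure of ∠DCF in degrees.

1. ∠CUD = 77°  [vertical angles at U]
2. ∠DUF = 103°  [linear pair at U on CF]
3. ∠CFD = 28°  [△FUD]
4. ∠DCF = 63°  [△CFD]

∠DCF = 63°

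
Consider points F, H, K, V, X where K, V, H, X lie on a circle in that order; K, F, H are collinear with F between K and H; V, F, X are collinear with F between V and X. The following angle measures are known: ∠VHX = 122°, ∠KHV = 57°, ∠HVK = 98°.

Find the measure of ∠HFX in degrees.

1. ∠VKX = 58°  [cyclic KVHX, opposite ∠K+∠H]
2. ∠KXV = 57°  [same arc KV]
3. ∠HKV = 25°  [△KVH]
4. ∠KVX = 65°  [△KVX]
5. ∠HXV = 25°  [same arc VH]
6. ∠KHX = 65°  [same arc KX]
7. ∠HFX = 90°  [△HFX]

∠HFX = 90°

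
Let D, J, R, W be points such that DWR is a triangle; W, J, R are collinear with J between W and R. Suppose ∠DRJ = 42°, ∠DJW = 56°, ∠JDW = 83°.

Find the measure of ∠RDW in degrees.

1. ∠DRW = 42°  [J on ray RW]
2. ∠DWJ = 41°  [△DWJ]
3. ∠DWR = 41°  [J on ray WR]
4. ∠RDW = 97°  [△DWR]

∠RDW = 97°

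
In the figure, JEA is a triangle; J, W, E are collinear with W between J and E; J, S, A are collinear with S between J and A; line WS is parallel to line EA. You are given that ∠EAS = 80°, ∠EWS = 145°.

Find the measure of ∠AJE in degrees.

1. ∠EAJ = 80°  [S on ray AJ]
2. ∠JWS = 35°  [linear pair at W on JE]
3. ∠JSW = 80°  [WS∥EA, corresponding at S]
4. ∠SJW = 65°  [△JWS]
5. ∠AJE = 65°  [W on JE, S on JA]

∠AJE = 65°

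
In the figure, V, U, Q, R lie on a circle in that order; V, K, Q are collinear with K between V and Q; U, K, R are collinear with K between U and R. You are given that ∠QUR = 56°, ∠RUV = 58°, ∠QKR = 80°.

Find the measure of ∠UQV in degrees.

∠UQV = 24°

1. ∠QVR = 56°  [same arc QR]
2. ∠RKV = 100°  [linear pair at K on VQ]
3. ∠URV = 24°  [△VKR]
4. ∠UQV = 24°  [same arc VU]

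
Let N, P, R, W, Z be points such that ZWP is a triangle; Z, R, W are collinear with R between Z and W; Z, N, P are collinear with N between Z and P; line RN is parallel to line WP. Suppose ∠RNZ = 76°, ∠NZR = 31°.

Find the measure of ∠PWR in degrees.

∠PWR = 73°

1. ∠NRZ = 73°  [△ZRN]
2. ∠NRW = 107°  [linear pair at R on ZW]
3. ∠PWR = 73°  [RN∥WP, co-interior at W–R]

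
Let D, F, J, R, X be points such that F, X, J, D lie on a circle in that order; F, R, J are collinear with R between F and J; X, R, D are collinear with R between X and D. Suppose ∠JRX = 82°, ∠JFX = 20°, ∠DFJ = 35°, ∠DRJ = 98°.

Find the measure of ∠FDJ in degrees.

1. ∠JDX = 20°  [same arc XJ]
2. ∠DJF = 62°  [△JRD]
3. ∠FDJ = 83°  [△FJD]

∠FDJ = 83°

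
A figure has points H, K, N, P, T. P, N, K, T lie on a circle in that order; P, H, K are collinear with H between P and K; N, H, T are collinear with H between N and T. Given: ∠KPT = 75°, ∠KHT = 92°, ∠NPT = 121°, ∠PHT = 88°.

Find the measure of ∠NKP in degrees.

∠NKP = 17°

1. ∠KNT = 75°  [same arc KT]
2. ∠KHN = 88°  [vertical angles at H]
3. ∠NKP = 17°  [△NHK]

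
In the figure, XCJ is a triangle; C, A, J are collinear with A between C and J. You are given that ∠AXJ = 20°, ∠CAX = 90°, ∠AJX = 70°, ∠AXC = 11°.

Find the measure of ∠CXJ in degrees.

∠CXJ = 31°

1. ∠ACX = 79°  [△XCA]
2. ∠CJX = 70°  [A on ray JC]
3. ∠JCX = 79°  [A on ray CJ]
4. ∠CXJ = 31°  [△XCJ]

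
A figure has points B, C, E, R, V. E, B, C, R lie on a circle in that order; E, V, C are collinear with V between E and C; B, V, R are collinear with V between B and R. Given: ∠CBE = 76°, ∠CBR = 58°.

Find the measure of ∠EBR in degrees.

1. ∠CRE = 104°  [cyclic EBCR, opposite ∠B+∠R]
2. ∠CER = 58°  [same arc CR]
3. ∠ECR = 18°  [△ECR]
4. ∠EBR = 18°  [same arc ER]

∠EBR = 18°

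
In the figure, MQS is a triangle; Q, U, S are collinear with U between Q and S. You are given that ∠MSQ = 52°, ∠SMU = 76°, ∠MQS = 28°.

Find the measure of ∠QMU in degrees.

∠QMU = 24°

1. ∠MSU = 52°  [U on ray SQ]
2. ∠MUS = 52°  [△MUS]
3. ∠MQU = 28°  [U on ray QS]
4. ∠MUQ = 128°  [linear pair at U on QS]
5. ∠QMU = 24°  [△MQU]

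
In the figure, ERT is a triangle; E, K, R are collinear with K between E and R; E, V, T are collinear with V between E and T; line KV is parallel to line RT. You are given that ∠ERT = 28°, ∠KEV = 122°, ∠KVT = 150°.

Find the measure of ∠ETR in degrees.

1. ∠EKV = 28°  [KV∥RT, corresponding at K]
2. ∠EVK = 30°  [△EKV]
3. ∠ETR = 30°  [KV∥RT, corresponding at V]

∠ETR = 30°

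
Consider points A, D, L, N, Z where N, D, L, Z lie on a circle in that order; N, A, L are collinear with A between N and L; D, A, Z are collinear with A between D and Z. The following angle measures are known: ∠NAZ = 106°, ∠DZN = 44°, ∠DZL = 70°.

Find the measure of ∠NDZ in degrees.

∠NDZ = 36°

1. ∠DAL = 106°  [vertical angles at A]
2. ∠DNL = 70°  [same arc DL]
3. ∠DAN = 74°  [linear pair at A on NL]
4. ∠NDZ = 36°  [△NAD]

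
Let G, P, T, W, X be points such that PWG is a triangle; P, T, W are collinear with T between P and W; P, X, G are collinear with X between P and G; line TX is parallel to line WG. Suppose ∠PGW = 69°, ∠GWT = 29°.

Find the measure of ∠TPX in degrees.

∠TPX = 82°

1. ∠GWP = 29°  [T on ray WP]
2. ∠GPW = 82°  [△PWG]
3. ∠TPX = 82°  [T on PW, X on PG]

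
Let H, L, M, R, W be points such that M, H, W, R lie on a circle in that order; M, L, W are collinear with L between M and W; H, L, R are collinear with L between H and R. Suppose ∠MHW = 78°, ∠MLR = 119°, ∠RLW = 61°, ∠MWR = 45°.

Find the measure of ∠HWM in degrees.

1. ∠HLM = 61°  [vertical angles at L]
2. ∠MHR = 45°  [same arc MR]
3. ∠HMW = 74°  [△MLH]
4. ∠HWM = 28°  [△MHW]

∠HWM = 28°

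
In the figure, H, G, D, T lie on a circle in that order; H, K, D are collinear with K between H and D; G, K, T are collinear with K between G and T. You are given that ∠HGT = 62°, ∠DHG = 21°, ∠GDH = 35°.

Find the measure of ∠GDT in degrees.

1. ∠GTH = 35°  [same arc HG]
2. ∠GHT = 83°  [△HGT]
3. ∠GDT = 97°  [cyclic HGDT, opposite ∠H+∠D]

∠GDT = 97°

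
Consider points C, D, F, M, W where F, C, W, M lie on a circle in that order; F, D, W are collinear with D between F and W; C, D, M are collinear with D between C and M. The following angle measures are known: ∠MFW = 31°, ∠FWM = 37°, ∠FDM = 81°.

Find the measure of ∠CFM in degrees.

∠CFM = 75°

1. ∠CMF = 68°  [△FDM]
2. ∠FCM = 37°  [same arc FM]
3. ∠CFM = 75°  [△FCM]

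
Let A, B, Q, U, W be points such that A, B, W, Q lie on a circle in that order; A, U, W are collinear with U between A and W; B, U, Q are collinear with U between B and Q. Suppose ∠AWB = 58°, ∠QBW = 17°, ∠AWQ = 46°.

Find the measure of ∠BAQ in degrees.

1. ∠AQB = 58°  [same arc AB]
2. ∠ABQ = 46°  [same arc AQ]
3. ∠BAQ = 76°  [△ABQ]

∠BAQ = 76°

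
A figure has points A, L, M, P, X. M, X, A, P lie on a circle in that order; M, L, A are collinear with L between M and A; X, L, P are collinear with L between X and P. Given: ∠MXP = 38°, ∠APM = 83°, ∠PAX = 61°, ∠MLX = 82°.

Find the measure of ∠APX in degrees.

∠APX = 60°

1. ∠MAP = 38°  [same arc MP]
2. ∠ALP = 82°  [vertical angles at L]
3. ∠APX = 60°  [△ALP]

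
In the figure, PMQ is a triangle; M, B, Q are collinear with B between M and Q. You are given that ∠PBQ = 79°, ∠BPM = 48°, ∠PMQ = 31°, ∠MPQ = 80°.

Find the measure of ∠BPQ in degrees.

1. ∠MQP = 69°  [△PMQ]
2. ∠BQP = 69°  [B on ray QM]
3. ∠BPQ = 32°  [△PBQ]

∠BPQ = 32°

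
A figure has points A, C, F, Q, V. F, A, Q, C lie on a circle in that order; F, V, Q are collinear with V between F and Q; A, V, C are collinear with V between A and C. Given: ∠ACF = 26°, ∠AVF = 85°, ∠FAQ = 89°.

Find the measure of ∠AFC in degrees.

∠AFC = 124°

1. ∠AQF = 26°  [same arc FA]
2. ∠AFQ = 65°  [△FAQ]
3. ∠CAF = 30°  [△FVA]
4. ∠AFC = 124°  [△FAC]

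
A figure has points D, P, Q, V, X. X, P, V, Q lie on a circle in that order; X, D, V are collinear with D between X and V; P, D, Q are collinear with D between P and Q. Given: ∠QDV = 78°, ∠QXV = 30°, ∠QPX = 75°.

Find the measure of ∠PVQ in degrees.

∠PVQ = 123°

1. ∠QDX = 102°  [linear pair at D on XV]
2. ∠PQX = 48°  [△XDQ]
3. ∠PXQ = 57°  [△XPQ]
4. ∠PVQ = 123°  [cyclic XPVQ, opposite ∠X+∠V]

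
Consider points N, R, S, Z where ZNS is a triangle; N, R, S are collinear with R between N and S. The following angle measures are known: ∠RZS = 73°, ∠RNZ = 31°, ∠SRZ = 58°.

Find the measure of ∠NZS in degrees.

1. ∠RSZ = 49°  [△ZRS]
2. ∠SNZ = 31°  [R on ray NS]
3. ∠NSZ = 49°  [R on ray SN]
4. ∠NZS = 100°  [△ZNS]

∠NZS = 100°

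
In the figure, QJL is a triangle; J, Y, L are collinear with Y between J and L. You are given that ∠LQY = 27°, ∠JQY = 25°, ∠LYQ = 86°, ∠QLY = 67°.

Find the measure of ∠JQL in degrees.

∠JQL = 52°

1. ∠JYQ = 94°  [linear pair at Y on JL]
2. ∠JLQ = 67°  [Y on ray LJ]
3. ∠QJY = 61°  [△QJY]
4. ∠LJQ = 61°  [Y on ray JL]
5. ∠JQL = 52°  [△QJL]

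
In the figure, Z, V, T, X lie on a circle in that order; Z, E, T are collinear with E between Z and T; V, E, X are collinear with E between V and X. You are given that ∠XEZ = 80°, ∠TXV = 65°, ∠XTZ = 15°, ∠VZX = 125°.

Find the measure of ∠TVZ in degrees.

∠TVZ = 75°

1. ∠TZV = 65°  [same arc VT]
2. ∠XVZ = 15°  [same arc ZX]
3. ∠VXZ = 40°  [△ZVX]
4. ∠VTZ = 40°  [same arc ZV]
5. ∠TVZ = 75°  [△ZVT]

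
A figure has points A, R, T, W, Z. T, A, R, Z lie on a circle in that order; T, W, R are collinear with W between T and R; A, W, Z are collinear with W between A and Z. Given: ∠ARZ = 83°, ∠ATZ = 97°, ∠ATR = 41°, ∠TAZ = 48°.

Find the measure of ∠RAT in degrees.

1. ∠AZT = 35°  [△TAZ]
2. ∠ART = 35°  [same arc TA]
3. ∠RAT = 104°  [△TAR]

∠RAT = 104°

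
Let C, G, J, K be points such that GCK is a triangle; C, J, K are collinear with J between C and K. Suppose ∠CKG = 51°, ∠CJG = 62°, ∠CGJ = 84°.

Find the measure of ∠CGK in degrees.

1. ∠GCJ = 34°  [△GCJ]
2. ∠GCK = 34°  [J on ray CK]
3. ∠CGK = 95°  [△GCK]

∠CGK = 95°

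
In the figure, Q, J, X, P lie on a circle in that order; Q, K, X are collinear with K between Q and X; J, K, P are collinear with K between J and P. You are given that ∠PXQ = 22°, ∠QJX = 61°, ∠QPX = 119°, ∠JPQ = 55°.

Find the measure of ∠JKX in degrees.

1. ∠PQX = 39°  [△QXP]
2. ∠JXQ = 55°  [same arc QJ]
3. ∠PJX = 39°  [same arc XP]
4. ∠JKX = 86°  [△JKX]

∠JKX = 86°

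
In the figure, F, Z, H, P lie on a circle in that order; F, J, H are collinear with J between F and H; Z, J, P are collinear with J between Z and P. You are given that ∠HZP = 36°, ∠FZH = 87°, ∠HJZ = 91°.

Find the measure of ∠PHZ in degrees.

1. ∠FHZ = 53°  [△ZJH]
2. ∠HFZ = 40°  [△FZH]
3. ∠HPZ = 40°  [same arc ZH]
4. ∠PHZ = 104°  [△ZHP]

∠PHZ = 104°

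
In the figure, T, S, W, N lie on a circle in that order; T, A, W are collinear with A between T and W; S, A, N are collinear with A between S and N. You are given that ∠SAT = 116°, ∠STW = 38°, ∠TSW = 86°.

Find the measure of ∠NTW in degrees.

1. ∠NAW = 116°  [vertical angles at A]
2. ∠SNW = 38°  [same arc SW]
3. ∠TNW = 94°  [cyclic TSWN, opposite ∠S+∠N]
4. ∠NWT = 26°  [△WAN]
5. ∠NTW = 60°  [△TWN]

∠NTW = 60°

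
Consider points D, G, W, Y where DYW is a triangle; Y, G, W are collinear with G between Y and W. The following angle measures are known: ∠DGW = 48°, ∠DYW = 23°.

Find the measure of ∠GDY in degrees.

1. ∠DGY = 132°  [linear pair at G on YW]
2. ∠DYG = 23°  [G on ray YW]
3. ∠GDY = 25°  [△DYG]

∠GDY = 25°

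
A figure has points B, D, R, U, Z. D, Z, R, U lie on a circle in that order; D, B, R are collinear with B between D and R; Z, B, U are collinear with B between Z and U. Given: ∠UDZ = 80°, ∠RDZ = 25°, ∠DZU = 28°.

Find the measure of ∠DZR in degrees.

∠DZR = 83°

1. ∠DUZ = 72°  [△DZU]
2. ∠DRZ = 72°  [same arc DZ]
3. ∠DZR = 83°  [△DZR]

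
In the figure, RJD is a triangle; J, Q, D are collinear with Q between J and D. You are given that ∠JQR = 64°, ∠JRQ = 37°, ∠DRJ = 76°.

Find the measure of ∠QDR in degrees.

1. ∠QJR = 79°  [△RJQ]
2. ∠DJR = 79°  [Q on ray JD]
3. ∠JDR = 25°  [△RJD]
4. ∠QDR = 25°  [Q on ray DJ]

∠QDR = 25°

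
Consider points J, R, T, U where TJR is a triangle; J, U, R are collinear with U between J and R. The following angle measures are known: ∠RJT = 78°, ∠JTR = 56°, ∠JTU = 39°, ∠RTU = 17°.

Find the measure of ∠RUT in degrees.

1. ∠TJU = 78°  [U on ray JR]
2. ∠JUT = 63°  [△TJU]
3. ∠RUT = 117°  [linear pair at U on JR]

∠RUT = 117°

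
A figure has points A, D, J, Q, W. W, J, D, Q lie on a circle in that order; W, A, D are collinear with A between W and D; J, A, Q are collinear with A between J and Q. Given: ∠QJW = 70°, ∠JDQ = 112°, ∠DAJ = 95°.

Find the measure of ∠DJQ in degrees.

∠DJQ = 43°

1. ∠JWQ = 68°  [cyclic WJDQ, opposite ∠W+∠D]
2. ∠QAW = 95°  [vertical angles at A]
3. ∠JQW = 42°  [△WJQ]
4. ∠DWQ = 43°  [△WAQ]
5. ∠DJQ = 43°  [same arc DQ]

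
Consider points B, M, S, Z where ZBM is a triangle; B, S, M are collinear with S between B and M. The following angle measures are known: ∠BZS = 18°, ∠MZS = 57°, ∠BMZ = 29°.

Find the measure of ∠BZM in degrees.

∠BZM = 75°

1. ∠SMZ = 29°  [S on ray MB]
2. ∠MSZ = 94°  [△ZSM]
3. ∠BSZ = 86°  [linear pair at S on BM]
4. ∠SBZ = 76°  [△ZBS]
5. ∠MBZ = 76°  [S on ray BM]
6. ∠BZM = 75°  [△ZBM]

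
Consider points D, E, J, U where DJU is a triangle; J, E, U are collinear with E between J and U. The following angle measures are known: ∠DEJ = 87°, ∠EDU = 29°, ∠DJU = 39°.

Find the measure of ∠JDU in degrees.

∠JDU = 83°

1. ∠DEU = 93°  [linear pair at E on JU]
2. ∠DUE = 58°  [△DEU]
3. ∠DUJ = 58°  [E on ray UJ]
4. ∠JDU = 83°  [△DJU]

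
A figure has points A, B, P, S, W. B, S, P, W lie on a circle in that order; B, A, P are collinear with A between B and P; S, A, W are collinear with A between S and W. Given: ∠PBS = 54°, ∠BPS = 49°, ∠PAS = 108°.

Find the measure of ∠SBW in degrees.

∠SBW = 77°

1. ∠PWS = 54°  [same arc SP]
2. ∠PSW = 23°  [△SAP]
3. ∠SPW = 103°  [△SPW]
4. ∠SBW = 77°  [cyclic BSPW, opposite ∠B+∠P]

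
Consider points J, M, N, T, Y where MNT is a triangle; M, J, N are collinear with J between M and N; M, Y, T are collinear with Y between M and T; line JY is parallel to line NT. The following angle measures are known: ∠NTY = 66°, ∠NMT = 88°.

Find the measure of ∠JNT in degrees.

∠JNT = 26°

1. ∠MTN = 66°  [Y on ray TM]
2. ∠MNT = 26°  [△MNT]
3. ∠JNT = 26°  [J on ray NM]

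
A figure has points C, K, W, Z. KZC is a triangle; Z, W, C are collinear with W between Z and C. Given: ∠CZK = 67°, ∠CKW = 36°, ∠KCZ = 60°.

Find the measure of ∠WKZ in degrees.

∠WKZ = 17°

1. ∠KZW = 67°  [W on ray ZC]
2. ∠KCW = 60°  [W on ray CZ]
3. ∠CWK = 84°  [△KWC]
4. ∠KWZ = 96°  [linear pair at W on ZC]
5. ∠WKZ = 17°  [△KZW]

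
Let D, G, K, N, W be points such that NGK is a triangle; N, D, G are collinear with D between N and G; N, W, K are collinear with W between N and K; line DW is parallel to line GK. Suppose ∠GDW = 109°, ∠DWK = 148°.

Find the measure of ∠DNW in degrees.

1. ∠NDW = 71°  [linear pair at D on NG]
2. ∠DWN = 32°  [linear pair at W on NK]
3. ∠DNW = 77°  [△NDW]

∠DNW = 77°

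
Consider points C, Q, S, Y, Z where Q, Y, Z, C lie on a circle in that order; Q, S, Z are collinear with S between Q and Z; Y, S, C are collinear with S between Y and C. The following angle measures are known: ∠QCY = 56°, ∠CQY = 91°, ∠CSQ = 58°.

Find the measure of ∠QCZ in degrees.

1. ∠CYQ = 33°  [△QYC]
2. ∠CQZ = 66°  [△QSC]
3. ∠CZQ = 33°  [same arc QC]
4. ∠QCZ = 81°  [△QZC]

∠QCZ = 81°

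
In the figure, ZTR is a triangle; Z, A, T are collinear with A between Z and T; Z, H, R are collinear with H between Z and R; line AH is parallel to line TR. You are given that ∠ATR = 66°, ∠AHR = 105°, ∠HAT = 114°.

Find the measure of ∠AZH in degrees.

1. ∠AHZ = 75°  [linear pair at H on ZR]
2. ∠HAZ = 66°  [linear pair at A on ZT]
3. ∠AZH = 39°  [△ZAH]

∠AZH = 39°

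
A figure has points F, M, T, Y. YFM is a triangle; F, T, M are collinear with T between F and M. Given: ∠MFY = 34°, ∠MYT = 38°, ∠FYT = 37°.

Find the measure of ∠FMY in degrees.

1. ∠TFY = 34°  [T on ray FM]
2. ∠FTY = 109°  [△YFT]
3. ∠MTY = 71°  [linear pair at T on FM]
4. ∠TMY = 71°  [△YTM]
5. ∠FMY = 71°  [T on ray MF]

∠FMY = 71°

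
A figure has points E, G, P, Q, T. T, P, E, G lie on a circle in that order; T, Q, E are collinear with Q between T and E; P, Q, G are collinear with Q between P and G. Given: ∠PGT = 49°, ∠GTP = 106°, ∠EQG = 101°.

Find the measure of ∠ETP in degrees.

1. ∠GPT = 25°  [△TPG]
2. ∠PQT = 101°  [vertical angles at Q]
3. ∠ETP = 54°  [△TQP]

∠ETP = 54°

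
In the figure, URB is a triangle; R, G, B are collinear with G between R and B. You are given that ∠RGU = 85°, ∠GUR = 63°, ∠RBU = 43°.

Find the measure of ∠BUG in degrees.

∠BUG = 42°

1. ∠BGU = 95°  [linear pair at G on RB]
2. ∠GBU = 43°  [G on ray BR]
3. ∠BUG = 42°  [△UGB]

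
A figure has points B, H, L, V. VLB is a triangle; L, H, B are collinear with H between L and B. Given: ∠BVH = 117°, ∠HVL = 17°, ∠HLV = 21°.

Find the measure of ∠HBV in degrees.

1. ∠LHV = 142°  [△VLH]
2. ∠BHV = 38°  [linear pair at H on LB]
3. ∠HBV = 25°  [△VHB]

∠HBV = 25°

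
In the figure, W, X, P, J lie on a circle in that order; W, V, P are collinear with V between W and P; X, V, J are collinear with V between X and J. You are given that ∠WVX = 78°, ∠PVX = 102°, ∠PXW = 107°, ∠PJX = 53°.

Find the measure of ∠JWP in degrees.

∠JWP = 58°

1. ∠JVP = 78°  [vertical angles at V]
2. ∠PJW = 73°  [cyclic WXPJ, opposite ∠X+∠J]
3. ∠JPW = 49°  [△PVJ]
4. ∠JWP = 58°  [△WPJ]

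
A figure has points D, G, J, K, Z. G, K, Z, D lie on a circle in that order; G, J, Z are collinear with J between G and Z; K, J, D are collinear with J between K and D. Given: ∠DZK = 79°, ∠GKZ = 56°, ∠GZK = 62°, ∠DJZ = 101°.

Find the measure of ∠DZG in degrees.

∠DZG = 17°

1. ∠DGK = 101°  [cyclic GKZD, opposite ∠G+∠Z]
2. ∠GDK = 62°  [same arc GK]
3. ∠DKG = 17°  [△GKD]
4. ∠DZG = 17°  [same arc GD]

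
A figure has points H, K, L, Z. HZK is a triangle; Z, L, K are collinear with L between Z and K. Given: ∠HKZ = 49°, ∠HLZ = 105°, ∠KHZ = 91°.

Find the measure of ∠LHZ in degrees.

∠LHZ = 35°

1. ∠HZK = 40°  [△HZK]
2. ∠HZL = 40°  [L on ray ZK]
3. ∠LHZ = 35°  [△HZL]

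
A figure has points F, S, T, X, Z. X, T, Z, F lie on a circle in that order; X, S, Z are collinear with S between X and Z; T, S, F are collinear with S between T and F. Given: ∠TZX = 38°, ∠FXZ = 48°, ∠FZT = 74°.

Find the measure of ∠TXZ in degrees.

∠TXZ = 58°

1. ∠FTZ = 48°  [same arc ZF]
2. ∠TFZ = 58°  [△TZF]
3. ∠TXZ = 58°  [same arc TZ]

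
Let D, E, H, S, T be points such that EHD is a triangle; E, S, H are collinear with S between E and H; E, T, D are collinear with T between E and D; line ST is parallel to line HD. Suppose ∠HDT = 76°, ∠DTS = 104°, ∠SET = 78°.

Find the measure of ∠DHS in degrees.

1. ∠EDH = 76°  [T on ray DE]
2. ∠DEH = 78°  [S on EH, T on ED]
3. ∠DHE = 26°  [△EHD]
4. ∠DHS = 26°  [S on ray HE]

∠DHS = 26°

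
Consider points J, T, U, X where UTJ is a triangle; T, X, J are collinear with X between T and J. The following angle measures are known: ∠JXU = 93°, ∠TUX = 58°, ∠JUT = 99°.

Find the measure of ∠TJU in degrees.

1. ∠TXU = 87°  [linear pair at X on TJ]
2. ∠UTX = 35°  [△UTX]
3. ∠JTU = 35°  [X on ray TJ]
4. ∠TJU = 46°  [△UTJ]

∠TJU = 46°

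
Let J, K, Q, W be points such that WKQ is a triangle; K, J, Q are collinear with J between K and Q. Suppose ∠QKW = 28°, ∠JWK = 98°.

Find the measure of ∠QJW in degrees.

1. ∠JKW = 28°  [J on ray KQ]
2. ∠KJW = 54°  [△WKJ]
3. ∠QJW = 126°  [linear pair at J on KQ]

∠QJW = 126°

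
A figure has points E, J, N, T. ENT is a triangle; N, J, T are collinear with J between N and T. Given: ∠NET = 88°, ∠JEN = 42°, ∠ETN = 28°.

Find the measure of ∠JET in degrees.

1. ∠ENT = 64°  [△ENT]
2. ∠ETJ = 28°  [J on ray TN]
3. ∠ENJ = 64°  [J on ray NT]
4. ∠EJN = 74°  [△ENJ]
5. ∠EJT = 106°  [linear pair at J on NT]
6. ∠JET = 46°  [△EJT]

∠JET = 46°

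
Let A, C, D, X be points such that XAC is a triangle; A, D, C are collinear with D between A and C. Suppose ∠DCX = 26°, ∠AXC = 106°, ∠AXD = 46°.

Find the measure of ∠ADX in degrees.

1. ∠ACX = 26°  [D on ray CA]
2. ∠CAX = 48°  [△XAC]
3. ∠DAX = 48°  [D on ray AC]
4. ∠ADX = 86°  [△XAD]

∠ADX = 86°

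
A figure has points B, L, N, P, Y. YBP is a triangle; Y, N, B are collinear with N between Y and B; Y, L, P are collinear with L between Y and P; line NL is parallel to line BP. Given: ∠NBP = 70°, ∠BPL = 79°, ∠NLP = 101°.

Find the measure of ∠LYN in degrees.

∠LYN = 31°

1. ∠PBY = 70°  [N on ray BY]
2. ∠NLY = 79°  [linear pair at L on YP]
3. ∠LNY = 70°  [NL∥BP, corresponding at N]
4. ∠LYN = 31°  [△YNL]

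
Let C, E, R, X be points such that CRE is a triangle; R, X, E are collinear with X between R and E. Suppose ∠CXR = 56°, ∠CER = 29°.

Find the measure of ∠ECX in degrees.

1. ∠CXE = 124°  [linear pair at X on RE]
2. ∠CEX = 29°  [X on ray ER]
3. ∠ECX = 27°  [△CXE]

∠ECX = 27°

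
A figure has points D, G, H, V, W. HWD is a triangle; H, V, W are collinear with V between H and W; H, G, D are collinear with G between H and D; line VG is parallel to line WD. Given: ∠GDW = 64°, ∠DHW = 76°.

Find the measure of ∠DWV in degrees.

∠DWV = 40°

1. ∠HDW = 64°  [G on ray DH]
2. ∠DWH = 40°  [△HWD]
3. ∠DWV = 40°  [V on ray WH]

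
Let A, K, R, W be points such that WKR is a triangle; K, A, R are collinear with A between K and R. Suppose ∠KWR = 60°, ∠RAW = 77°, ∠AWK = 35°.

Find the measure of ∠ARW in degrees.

∠ARW = 78°

1. ∠KAW = 103°  [linear pair at A on KR]
2. ∠AKW = 42°  [△WKA]
3. ∠RKW = 42°  [A on ray KR]
4. ∠KRW = 78°  [△WKR]
5. ∠ARW = 78°  [A on ray RK]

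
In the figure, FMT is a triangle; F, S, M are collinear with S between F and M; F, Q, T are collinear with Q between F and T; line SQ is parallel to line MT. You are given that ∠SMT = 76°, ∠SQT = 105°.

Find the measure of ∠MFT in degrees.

∠MFT = 29°

1. ∠FMT = 76°  [S on ray MF]
2. ∠FQS = 75°  [linear pair at Q on FT]
3. ∠FSQ = 76°  [SQ∥MT, corresponding at S]
4. ∠QFS = 29°  [△FSQ]
5. ∠MFT = 29°  [S on FM, Q on FT]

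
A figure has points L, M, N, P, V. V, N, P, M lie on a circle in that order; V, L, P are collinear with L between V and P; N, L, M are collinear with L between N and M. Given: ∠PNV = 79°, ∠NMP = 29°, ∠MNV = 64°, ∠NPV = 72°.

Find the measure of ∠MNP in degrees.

1. ∠PMV = 101°  [cyclic VNPM, opposite ∠N+∠M]
2. ∠MPV = 64°  [same arc VM]
3. ∠MVP = 15°  [△VPM]
4. ∠MNP = 15°  [same arc PM]

∠MNP = 15°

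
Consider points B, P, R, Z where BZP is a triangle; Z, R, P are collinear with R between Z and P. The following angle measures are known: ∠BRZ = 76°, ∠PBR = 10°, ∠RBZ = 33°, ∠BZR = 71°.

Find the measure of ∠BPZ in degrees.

1. ∠BRP = 104°  [linear pair at R on ZP]
2. ∠BPR = 66°  [△BRP]
3. ∠BPZ = 66°  [R on ray PZ]

∠BPZ = 66°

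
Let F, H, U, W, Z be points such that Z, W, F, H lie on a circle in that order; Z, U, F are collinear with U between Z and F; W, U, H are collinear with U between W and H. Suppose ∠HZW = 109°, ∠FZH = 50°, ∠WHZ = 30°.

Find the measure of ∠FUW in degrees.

∠FUW = 100°

1. ∠FWH = 50°  [same arc FH]
2. ∠WFZ = 30°  [same arc ZW]
3. ∠FUW = 100°  [△WUF]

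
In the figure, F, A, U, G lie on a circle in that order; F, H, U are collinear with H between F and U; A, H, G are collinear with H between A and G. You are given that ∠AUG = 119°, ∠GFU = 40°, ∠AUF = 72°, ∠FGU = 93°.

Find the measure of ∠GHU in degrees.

∠GHU = 112°

1. ∠GAU = 40°  [same arc UG]
2. ∠FUG = 47°  [△FUG]
3. ∠AGU = 21°  [△AUG]
4. ∠GHU = 112°  [△UHG]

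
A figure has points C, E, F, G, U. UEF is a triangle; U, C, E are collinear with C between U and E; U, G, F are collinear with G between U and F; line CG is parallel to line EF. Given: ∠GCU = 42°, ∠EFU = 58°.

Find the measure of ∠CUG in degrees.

∠CUG = 80°

1. ∠FEU = 42°  [CG∥EF, corresponding at C]
2. ∠EUF = 80°  [△UEF]
3. ∠CUG = 80°  [C on UE, G on UF]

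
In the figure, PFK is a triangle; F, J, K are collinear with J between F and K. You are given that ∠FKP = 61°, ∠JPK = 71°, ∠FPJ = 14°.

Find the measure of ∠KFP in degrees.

1. ∠JKP = 61°  [J on ray KF]
2. ∠KJP = 48°  [△PJK]
3. ∠FJP = 132°  [linear pair at J on FK]
4. ∠JFP = 34°  [△PFJ]
5. ∠KFP = 34°  [J on ray FK]

∠KFP = 34°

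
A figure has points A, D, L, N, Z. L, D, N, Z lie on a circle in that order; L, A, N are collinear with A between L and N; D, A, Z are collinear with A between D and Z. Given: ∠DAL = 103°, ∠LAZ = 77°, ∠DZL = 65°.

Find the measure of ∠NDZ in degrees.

1. ∠DAN = 77°  [linear pair at A on LN]
2. ∠DNL = 65°  [same arc LD]
3. ∠NDZ = 38°  [△DAN]

∠NDZ = 38°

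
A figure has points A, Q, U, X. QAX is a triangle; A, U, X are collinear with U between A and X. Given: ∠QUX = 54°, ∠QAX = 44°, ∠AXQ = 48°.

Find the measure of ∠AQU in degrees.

∠AQU = 10°

1. ∠AUQ = 126°  [linear pair at U on AX]
2. ∠QAU = 44°  [U on ray AX]
3. ∠AQU = 10°  [△QAU]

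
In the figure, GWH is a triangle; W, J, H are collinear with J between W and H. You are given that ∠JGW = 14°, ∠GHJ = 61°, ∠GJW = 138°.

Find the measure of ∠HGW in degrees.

∠HGW = 91°

1. ∠GWJ = 28°  [△GWJ]
2. ∠GHW = 61°  [J on ray HW]
3. ∠GWH = 28°  [J on ray WH]
4. ∠HGW = 91°  [△GWH]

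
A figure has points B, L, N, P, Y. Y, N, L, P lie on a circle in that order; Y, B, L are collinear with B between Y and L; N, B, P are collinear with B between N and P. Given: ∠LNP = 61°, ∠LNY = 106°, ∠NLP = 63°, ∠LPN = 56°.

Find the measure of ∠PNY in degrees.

∠PNY = 45°

1. ∠LYP = 61°  [same arc LP]
2. ∠LPY = 74°  [cyclic YNLP, opposite ∠N+∠P]
3. ∠PLY = 45°  [△YLP]
4. ∠PNY = 45°  [same arc YP]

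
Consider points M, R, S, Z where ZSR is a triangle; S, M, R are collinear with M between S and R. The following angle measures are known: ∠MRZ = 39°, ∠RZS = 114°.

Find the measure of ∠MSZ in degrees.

∠MSZ = 27°

1. ∠SRZ = 39°  [M on ray RS]
2. ∠RSZ = 27°  [△ZSR]
3. ∠MSZ = 27°  [M on ray SR]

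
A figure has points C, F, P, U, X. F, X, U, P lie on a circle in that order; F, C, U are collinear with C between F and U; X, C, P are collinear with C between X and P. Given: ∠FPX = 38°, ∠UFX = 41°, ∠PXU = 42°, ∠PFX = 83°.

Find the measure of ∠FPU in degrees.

∠FPU = 79°

1. ∠FUX = 38°  [same arc FX]
2. ∠FXU = 101°  [△FXU]
3. ∠FPU = 79°  [cyclic FXUP, opposite ∠X+∠P]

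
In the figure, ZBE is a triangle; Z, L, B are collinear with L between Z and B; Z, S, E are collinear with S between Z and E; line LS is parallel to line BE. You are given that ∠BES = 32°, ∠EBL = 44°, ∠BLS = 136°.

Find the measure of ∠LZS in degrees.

1. ∠BEZ = 32°  [S on ray EZ]
2. ∠SLZ = 44°  [linear pair at L on ZB]
3. ∠LSZ = 32°  [LS∥BE, corresponding at S]
4. ∠LZS = 104°  [△ZLS]

∠LZS = 104°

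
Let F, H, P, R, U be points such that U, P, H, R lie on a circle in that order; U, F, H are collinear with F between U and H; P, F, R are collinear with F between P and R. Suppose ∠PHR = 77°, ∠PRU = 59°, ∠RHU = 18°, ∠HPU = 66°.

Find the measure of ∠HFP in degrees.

1. ∠PUR = 103°  [cyclic UPHR, opposite ∠U+∠H]
2. ∠PHU = 59°  [same arc UP]
3. ∠RPU = 18°  [△UPR]
4. ∠HUP = 55°  [△UPH]
5. ∠PFU = 107°  [△UFP]
6. ∠HFP = 73°  [linear pair at F on UH]

∠HFP = 73°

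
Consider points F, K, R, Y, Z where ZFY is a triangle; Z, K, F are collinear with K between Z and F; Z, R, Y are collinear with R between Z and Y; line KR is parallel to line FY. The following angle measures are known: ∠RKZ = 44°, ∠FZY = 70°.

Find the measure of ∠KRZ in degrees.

1. ∠YFZ = 44°  [KR∥FY, corresponding at K]
2. ∠FYZ = 66°  [△ZFY]
3. ∠KRZ = 66°  [KR∥FY, corresponding at R]

∠KRZ = 66°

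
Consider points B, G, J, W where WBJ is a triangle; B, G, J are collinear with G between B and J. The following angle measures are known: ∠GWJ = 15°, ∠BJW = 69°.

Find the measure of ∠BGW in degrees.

1. ∠GJW = 69°  [G on ray JB]
2. ∠JGW = 96°  [△WGJ]
3. ∠BGW = 84°  [linear pair at G on BJ]

∠BGW = 84°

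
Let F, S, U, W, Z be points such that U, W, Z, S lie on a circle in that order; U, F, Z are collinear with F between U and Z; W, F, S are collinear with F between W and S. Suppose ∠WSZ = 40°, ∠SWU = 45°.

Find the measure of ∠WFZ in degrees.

1. ∠WUZ = 40°  [same arc WZ]
2. ∠UFW = 95°  [△UFW]
3. ∠WFZ = 85°  [linear pair at F on UZ]

∠WFZ = 85°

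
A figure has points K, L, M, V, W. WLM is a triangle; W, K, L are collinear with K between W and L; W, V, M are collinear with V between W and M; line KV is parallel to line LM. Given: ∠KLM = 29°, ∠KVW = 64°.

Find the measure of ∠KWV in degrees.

1. ∠MLW = 29°  [K on ray LW]
2. ∠LMW = 64°  [KV∥LM, corresponding at V]
3. ∠LWM = 87°  [△WLM]
4. ∠KWV = 87°  [K on WL, V on WM]

∠KWV = 87°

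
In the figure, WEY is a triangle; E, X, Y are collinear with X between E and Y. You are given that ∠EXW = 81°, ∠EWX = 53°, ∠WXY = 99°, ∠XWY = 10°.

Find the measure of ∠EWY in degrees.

∠EWY = 63°

1. ∠WEX = 46°  [△WEX]
2. ∠WYX = 71°  [△WXY]
3. ∠WEY = 46°  [X on ray EY]
4. ∠EYW = 71°  [X on ray YE]
5. ∠EWY = 63°  [△WEY]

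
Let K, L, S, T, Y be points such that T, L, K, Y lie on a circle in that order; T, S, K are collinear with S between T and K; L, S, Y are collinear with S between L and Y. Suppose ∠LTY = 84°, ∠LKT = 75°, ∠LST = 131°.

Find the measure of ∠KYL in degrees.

1. ∠LKY = 96°  [cyclic TLKY, opposite ∠T+∠K]
2. ∠KSL = 49°  [linear pair at S on TK]
3. ∠KLY = 56°  [△LSK]
4. ∠KYL = 28°  [△LKY]

∠KYL = 28°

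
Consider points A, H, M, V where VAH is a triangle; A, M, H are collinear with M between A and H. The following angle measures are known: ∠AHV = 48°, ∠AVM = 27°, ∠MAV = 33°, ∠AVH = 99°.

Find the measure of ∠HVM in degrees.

1. ∠MHV = 48°  [M on ray HA]
2. ∠AMV = 120°  [△VAM]
3. ∠HMV = 60°  [linear pair at M on AH]
4. ∠HVM = 72°  [△VMH]

∠HVM = 72°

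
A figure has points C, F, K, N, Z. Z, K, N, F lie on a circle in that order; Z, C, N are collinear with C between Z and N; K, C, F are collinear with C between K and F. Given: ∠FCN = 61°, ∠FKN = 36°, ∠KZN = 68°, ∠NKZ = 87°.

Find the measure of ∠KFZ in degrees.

∠KFZ = 25°

1. ∠FCZ = 119°  [linear pair at C on ZN]
2. ∠FZN = 36°  [same arc NF]
3. ∠KFZ = 25°  [△ZCF]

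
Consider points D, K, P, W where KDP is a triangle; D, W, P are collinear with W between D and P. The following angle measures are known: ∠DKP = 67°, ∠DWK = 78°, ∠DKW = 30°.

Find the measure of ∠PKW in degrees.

∠PKW = 37°

1. ∠KDW = 72°  [△KDW]
2. ∠KWP = 102°  [linear pair at W on DP]
3. ∠KDP = 72°  [W on ray DP]
4. ∠DPK = 41°  [△KDP]
5. ∠KPW = 41°  [W on ray PD]
6. ∠PKW = 37°  [△KWP]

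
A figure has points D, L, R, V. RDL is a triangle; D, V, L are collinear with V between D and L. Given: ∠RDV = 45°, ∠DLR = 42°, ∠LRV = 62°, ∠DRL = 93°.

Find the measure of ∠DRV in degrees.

∠DRV = 31°

1. ∠RLV = 42°  [V on ray LD]
2. ∠LVR = 76°  [△RVL]
3. ∠DVR = 104°  [linear pair at V on DL]
4. ∠DRV = 31°  [△RDV]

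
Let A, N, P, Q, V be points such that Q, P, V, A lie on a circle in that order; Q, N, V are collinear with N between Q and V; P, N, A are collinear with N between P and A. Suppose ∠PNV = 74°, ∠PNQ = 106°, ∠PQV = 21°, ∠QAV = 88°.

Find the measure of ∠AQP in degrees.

1. ∠APQ = 53°  [△QNP]
2. ∠QPV = 92°  [cyclic QPVA, opposite ∠P+∠A]
3. ∠PVQ = 67°  [△QPV]
4. ∠PAQ = 67°  [same arc QP]
5. ∠AQP = 60°  [△QPA]

∠AQP = 60°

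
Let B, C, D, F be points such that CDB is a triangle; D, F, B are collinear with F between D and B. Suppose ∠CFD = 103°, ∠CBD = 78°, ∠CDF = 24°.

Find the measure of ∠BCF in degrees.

1. ∠BFC = 77°  [linear pair at F on DB]
2. ∠CBF = 78°  [F on ray BD]
3. ∠BCF = 25°  [△CFB]

∠BCF = 25°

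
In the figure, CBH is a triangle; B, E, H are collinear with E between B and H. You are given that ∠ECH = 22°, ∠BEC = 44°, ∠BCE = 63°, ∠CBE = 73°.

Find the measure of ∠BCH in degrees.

1. ∠CEH = 136°  [linear pair at E on BH]
2. ∠CBH = 73°  [E on ray BH]
3. ∠CHE = 22°  [△CEH]
4. ∠BHC = 22°  [E on ray HB]
5. ∠BCH = 85°  [△CBH]

∠BCH = 85°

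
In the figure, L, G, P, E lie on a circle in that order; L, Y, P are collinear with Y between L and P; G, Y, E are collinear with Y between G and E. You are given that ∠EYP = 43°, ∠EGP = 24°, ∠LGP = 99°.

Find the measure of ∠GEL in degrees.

1. ∠EYL = 137°  [linear pair at Y on LP]
2. ∠ELP = 24°  [same arc PE]
3. ∠GEL = 19°  [△LYE]

∠GEL = 19°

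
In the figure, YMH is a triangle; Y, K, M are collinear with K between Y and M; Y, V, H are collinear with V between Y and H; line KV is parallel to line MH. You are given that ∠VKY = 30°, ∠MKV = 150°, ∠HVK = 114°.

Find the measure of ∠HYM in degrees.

1. ∠KVY = 66°  [linear pair at V on YH]
2. ∠KYV = 84°  [△YKV]
3. ∠HYM = 84°  [K on YM, V on YH]

∠HYM = 84°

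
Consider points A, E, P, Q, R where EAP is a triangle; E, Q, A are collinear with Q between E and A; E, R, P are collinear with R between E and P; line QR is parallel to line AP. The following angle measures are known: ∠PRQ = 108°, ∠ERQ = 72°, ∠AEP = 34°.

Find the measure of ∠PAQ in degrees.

1. ∠APE = 72°  [QR∥AP, corresponding at R]
2. ∠EAP = 74°  [△EAP]
3. ∠PAQ = 74°  [Q on ray AE]

∠PAQ = 74°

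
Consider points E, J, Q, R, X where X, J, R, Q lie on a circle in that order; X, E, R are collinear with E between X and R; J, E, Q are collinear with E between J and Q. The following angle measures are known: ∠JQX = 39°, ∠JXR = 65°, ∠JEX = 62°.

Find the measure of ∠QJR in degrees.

∠QJR = 23°

1. ∠JRX = 39°  [same arc XJ]
2. ∠JER = 118°  [linear pair at E on XR]
3. ∠QJR = 23°  [△JER]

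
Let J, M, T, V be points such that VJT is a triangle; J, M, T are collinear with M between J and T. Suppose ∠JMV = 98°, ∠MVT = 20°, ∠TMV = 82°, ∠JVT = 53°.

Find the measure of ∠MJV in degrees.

1. ∠MTV = 78°  [△VMT]
2. ∠JTV = 78°  [M on ray TJ]
3. ∠TJV = 49°  [△VJT]
4. ∠MJV = 49°  [M on ray JT]

∠MJV = 49°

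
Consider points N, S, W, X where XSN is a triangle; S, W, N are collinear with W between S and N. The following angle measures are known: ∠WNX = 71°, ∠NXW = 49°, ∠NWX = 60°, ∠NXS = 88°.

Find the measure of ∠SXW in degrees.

∠SXW = 39°

1. ∠SNX = 71°  [W on ray NS]
2. ∠SWX = 120°  [linear pair at W on SN]
3. ∠NSX = 21°  [△XSN]
4. ∠WSX = 21°  [W on ray SN]
5. ∠SXW = 39°  [△XSW]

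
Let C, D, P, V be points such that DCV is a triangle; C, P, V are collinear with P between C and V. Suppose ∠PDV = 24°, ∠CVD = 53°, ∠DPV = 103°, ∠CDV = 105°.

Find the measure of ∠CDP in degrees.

1. ∠DCV = 22°  [△DCV]
2. ∠CPD = 77°  [linear pair at P on CV]
3. ∠DCP = 22°  [P on ray CV]
4. ∠CDP = 81°  [△DCP]

∠CDP = 81°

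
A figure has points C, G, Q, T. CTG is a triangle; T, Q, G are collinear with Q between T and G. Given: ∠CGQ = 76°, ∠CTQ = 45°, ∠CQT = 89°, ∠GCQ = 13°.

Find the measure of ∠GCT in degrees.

∠GCT = 59°

1. ∠CGT = 76°  [Q on ray GT]
2. ∠CTG = 45°  [Q on ray TG]
3. ∠GCT = 59°  [△CTG]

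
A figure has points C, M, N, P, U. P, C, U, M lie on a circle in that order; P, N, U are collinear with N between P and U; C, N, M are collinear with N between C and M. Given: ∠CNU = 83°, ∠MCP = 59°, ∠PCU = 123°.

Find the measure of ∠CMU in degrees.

1. ∠MNP = 83°  [vertical angles at N]
2. ∠MUP = 59°  [same arc PM]
3. ∠MNU = 97°  [linear pair at N on PU]
4. ∠CMU = 24°  [△UNM]

∠CMU = 24°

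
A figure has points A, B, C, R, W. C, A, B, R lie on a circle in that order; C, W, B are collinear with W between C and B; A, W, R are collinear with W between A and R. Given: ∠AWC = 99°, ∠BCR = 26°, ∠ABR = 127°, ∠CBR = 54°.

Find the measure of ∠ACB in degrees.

1. ∠BAR = 26°  [same arc BR]
2. ∠ARB = 27°  [△ABR]
3. ∠ACB = 27°  [same arc AB]

∠ACB = 27°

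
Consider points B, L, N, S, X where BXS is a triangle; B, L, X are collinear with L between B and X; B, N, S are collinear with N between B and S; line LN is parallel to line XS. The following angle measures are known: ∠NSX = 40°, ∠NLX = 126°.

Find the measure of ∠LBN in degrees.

1. ∠BSX = 40°  [N on ray SB]
2. ∠BLN = 54°  [linear pair at L on BX]
3. ∠BNL = 40°  [LN∥XS, corresponding at N]
4. ∠LBN = 86°  [△BLN]

∠LBN = 86°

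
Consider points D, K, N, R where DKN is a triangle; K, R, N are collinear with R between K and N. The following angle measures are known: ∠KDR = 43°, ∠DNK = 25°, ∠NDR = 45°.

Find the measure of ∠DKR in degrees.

∠DKR = 67°

1. ∠DNR = 25°  [R on ray NK]
2. ∠DRN = 110°  [△DRN]
3. ∠DRK = 70°  [linear pair at R on KN]
4. ∠DKR = 67°  [△DKR]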